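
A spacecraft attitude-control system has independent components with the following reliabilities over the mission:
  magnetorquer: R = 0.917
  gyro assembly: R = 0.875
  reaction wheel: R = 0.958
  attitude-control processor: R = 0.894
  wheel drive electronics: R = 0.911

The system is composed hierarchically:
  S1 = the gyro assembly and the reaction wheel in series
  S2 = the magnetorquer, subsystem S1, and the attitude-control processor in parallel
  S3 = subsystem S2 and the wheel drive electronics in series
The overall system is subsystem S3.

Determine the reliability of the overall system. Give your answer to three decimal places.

0.910

Series (gyro assembly and reaction wheel): 0.87500 × 0.95800 = 0.83825
Parallel (magnetorquer, [0.83825], and attitude-control processor): 1 − (1 − 0.91700)(1 − 0.83825)(1 − 0.89400) = 0.99858
Series ([0.99858] and wheel drive electronics): 0.99858 × 0.91100 = 0.910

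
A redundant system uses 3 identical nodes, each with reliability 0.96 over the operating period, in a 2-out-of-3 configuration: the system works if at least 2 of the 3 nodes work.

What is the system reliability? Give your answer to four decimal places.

0.9953

R = Σ_{i=2}^{3} C(3,i) p^i (1−p)^{3−i} with p = 0.96
C(3,2)·0.96^2·0.04^1 = 0.110592
C(3,3)·0.96^3·0.04^0 = 0.884736
Sum = 0.9953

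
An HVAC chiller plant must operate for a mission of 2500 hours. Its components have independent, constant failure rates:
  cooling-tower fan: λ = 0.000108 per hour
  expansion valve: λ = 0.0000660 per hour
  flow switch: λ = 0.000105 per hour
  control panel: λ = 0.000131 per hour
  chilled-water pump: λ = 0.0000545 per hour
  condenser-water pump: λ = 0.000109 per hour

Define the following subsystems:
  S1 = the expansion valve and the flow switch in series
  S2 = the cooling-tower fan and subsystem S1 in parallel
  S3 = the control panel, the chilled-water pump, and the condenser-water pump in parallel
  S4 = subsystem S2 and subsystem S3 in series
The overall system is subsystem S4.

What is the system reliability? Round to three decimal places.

R(cooling-tower fan) = exp(−0.000108 × 2500) = 0.76338
R(expansion valve) = exp(−0.0000660 × 2500) = 0.84789
R(flow switch) = exp(−0.000105 × 2500) = 0.76913
R(control panel) = exp(−0.000131 × 2500) = 0.72072
R(chilled-water pump) = exp(−0.0000545 × 2500) = 0.87262
R(condenser-water pump) = exp(−0.000109 × 2500) = 0.76147
Series (expansion valve and flow switch): 0.84789 × 0.76913 = 0.65214
Parallel (cooling-tower fan and [0.65214]): 1 − (1 − 0.76338)(1 − 0.65214) = 0.91769
Parallel (control panel, chilled-water pump, and condenser-water pump): 1 − (1 − 0.72072)(1 − 0.87262)(1 − 0.76147) = 0.99151
Series ([0.91769] and [0.99151]): 0.91769 × 0.99151 = 0.910

0.910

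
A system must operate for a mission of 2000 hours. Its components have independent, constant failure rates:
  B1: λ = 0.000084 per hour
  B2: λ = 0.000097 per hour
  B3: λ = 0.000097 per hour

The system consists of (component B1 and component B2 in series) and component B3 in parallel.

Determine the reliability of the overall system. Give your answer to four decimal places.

0.9464

R(B1) = exp(−0.000084 × 2000) = 0.845354
R(B2) = exp(−0.000097 × 2000) = 0.823658
R(B3) = exp(−0.000097 × 2000) = 0.823658
Series (B1 and B2): 0.845354 × 0.823658 = 0.696283
Parallel ([0.696283] and B3): 1 − (1 − 0.696283)(1 − 0.823658) = 0.9464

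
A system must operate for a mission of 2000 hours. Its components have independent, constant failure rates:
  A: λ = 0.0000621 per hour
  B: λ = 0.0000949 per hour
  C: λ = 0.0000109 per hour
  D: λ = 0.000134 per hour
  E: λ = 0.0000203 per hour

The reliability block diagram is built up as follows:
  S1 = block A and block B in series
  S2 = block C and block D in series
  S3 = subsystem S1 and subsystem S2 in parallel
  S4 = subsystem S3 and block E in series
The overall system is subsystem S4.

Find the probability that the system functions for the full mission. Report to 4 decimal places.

R(A) = exp(−0.0000621 × 2000) = 0.883203
R(B) = exp(−0.0000949 × 2000) = 0.827125
R(C) = exp(−0.0000109 × 2000) = 0.978436
R(D) = exp(−0.000134 × 2000) = 0.764908
R(E) = exp(−0.0000203 × 2000) = 0.960213
Series (A and B): 0.883203 × 0.827125 = 0.730519
Series (C and D): 0.978436 × 0.764908 = 0.748414
Parallel ([0.730519] and [0.748414]): 1 − (1 − 0.730519)(1 − 0.748414) = 0.932202
Series ([0.932202] and E): 0.932202 × 0.960213 = 0.8951

0.8951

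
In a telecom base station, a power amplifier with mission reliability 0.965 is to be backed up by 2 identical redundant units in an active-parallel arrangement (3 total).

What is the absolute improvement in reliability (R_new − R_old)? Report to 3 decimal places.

0.035

R_before = 0.965
R_after = 1 − (1 − 0.965)^3 = 1.000
ΔR = 1.000 − 0.965 = 0.035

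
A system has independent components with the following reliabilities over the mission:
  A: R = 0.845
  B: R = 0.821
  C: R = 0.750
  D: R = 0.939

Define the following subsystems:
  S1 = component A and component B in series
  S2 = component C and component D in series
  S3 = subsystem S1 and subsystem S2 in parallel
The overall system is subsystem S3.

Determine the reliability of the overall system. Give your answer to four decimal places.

Series (A and B): 0.845000 × 0.821000 = 0.693745
Series (C and D): 0.750000 × 0.939000 = 0.704250
Parallel ([0.693745] and [0.704250]): 1 − (1 − 0.693745)(1 − 0.704250) = 0.9094

0.9094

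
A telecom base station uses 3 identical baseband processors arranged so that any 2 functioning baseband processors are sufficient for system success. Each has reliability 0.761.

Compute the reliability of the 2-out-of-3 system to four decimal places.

R = Σ_{i=2}^{3} C(3,i) p^i (1−p)^{3−i} with p = 0.761
C(3,2)·0.761^2·0.239^1 = 0.415230
C(3,3)·0.761^3·0.239^0 = 0.440711
Sum = 0.8559

0.8559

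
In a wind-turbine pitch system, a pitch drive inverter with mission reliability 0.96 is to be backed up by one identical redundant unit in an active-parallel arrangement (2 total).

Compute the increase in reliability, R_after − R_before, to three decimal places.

0.038

R_before = 0.96
R_after = 1 − (1 − 0.96)^2 = 0.998
ΔR = 0.998 − 0.96 = 0.038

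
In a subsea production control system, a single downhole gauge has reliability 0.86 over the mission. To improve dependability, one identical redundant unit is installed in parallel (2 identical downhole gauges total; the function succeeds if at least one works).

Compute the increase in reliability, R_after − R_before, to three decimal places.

0.120

R_before = 0.86
R_after = 1 − (1 − 0.86)^2 = 0.980
ΔR = 0.980 − 0.86 = 0.120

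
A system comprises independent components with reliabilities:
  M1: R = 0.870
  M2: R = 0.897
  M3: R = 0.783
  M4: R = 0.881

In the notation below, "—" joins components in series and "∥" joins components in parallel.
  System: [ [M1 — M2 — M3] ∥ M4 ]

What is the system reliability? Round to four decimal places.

Series (M1, M2, and M3): 0.870000 × 0.897000 × 0.783000 = 0.611045
Parallel ([0.611045] and M4): 1 − (1 − 0.611045)(1 − 0.881000) = 0.9537

0.9537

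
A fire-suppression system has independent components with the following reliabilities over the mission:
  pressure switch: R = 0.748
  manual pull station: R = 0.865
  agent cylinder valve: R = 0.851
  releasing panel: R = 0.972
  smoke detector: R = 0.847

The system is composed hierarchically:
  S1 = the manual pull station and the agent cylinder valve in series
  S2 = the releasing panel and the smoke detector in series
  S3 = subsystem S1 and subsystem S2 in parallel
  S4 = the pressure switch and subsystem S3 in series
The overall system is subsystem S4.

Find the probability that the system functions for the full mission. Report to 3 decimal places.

0.713

Series (manual pull station and agent cylinder valve): 0.86500 × 0.85100 = 0.73612
Series (releasing panel and smoke detector): 0.97200 × 0.84700 = 0.82328
Parallel ([0.73612] and [0.82328]): 1 − (1 − 0.73612)(1 − 0.82328) = 0.95337
Series (pressure switch and [0.95337]): 0.74800 × 0.95337 = 0.713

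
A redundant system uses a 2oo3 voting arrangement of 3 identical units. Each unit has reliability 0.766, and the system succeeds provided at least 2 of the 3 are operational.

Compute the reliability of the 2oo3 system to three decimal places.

0.861

R = Σ_{i=2}^{3} C(3,i) p^i (1−p)^{3−i} with p = 0.766
C(3,2)·0.766^2·0.234^1 = 0.41190
C(3,3)·0.766^3·0.234^0 = 0.44946
Sum = 0.861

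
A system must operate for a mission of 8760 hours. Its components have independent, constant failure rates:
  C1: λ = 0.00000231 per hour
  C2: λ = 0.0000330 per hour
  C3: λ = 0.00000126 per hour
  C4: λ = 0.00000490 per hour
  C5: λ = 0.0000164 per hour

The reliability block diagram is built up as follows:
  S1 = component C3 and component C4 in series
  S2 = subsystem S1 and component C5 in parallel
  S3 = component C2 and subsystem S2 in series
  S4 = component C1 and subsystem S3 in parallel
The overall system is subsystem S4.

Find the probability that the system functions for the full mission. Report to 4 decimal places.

R(C1) = exp(−0.00000231 × 8760) = 0.979968
R(C2) = exp(−0.0000330 × 8760) = 0.748952
R(C3) = exp(−0.00000126 × 8760) = 0.989023
R(C4) = exp(−0.00000490 × 8760) = 0.957984
R(C5) = exp(−0.0000164 × 8760) = 0.866179
Series (C3 and C4): 0.989023 × 0.957984 = 0.947468
Parallel ([0.947468] and C5): 1 − (1 − 0.947468)(1 − 0.866179) = 0.992970
Series (C2 and [0.992970]): 0.748952 × 0.992970 = 0.743687
Parallel (C1 and [0.743687]): 1 − (1 − 0.979968)(1 − 0.743687) = 0.9949

0.9949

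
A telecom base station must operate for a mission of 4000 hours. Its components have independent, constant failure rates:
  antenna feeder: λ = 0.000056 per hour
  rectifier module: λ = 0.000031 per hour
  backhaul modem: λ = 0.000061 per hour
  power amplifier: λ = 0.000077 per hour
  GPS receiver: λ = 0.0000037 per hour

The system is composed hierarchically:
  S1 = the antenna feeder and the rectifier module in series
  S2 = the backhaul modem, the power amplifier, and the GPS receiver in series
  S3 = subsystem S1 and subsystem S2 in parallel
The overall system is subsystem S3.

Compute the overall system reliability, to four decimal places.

R(antenna feeder) = exp(−0.000056 × 4000) = 0.799315
R(rectifier module) = exp(−0.000031 × 4000) = 0.883380
R(backhaul modem) = exp(−0.000061 × 4000) = 0.783488
R(power amplifier) = exp(−0.000077 × 4000) = 0.734915
R(GPS receiver) = exp(−0.0000037 × 4000) = 0.985309
Series (antenna feeder and rectifier module): 0.799315 × 0.883380 = 0.706099
Series (backhaul modem, power amplifier, and GPS receiver): 0.783488 × 0.734915 × 0.985309 = 0.567338
Parallel ([0.706099] and [0.567338]): 1 − (1 − 0.706099)(1 − 0.567338) = 0.8728

0.8728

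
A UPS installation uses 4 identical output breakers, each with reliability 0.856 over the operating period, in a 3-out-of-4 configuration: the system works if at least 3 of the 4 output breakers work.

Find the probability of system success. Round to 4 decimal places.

0.8982

R = Σ_{i=3}^{4} C(4,i) p^i (1−p)^{4−i} with p = 0.856
C(4,3)·0.856^3·0.144^1 = 0.361280
C(4,4)·0.856^4·0.144^0 = 0.536902
Sum = 0.8982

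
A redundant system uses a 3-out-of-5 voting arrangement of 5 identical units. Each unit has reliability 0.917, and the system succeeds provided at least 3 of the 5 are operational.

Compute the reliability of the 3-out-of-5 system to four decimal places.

R = Σ_{i=3}^{5} C(5,i) p^i (1−p)^{5−i} with p = 0.917
C(5,3)·0.917^3·0.083^2 = 0.053121
C(5,4)·0.917^4·0.083^1 = 0.293444
C(5,5)·0.917^5·0.083^0 = 0.648405
Sum = 0.9950

0.9950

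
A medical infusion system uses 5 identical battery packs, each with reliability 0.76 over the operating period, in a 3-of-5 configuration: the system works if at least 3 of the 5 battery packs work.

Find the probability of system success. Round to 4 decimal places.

0.9067

R = Σ_{i=3}^{5} C(5,i) p^i (1−p)^{5−i} with p = 0.76
C(5,3)·0.76^3·0.24^2 = 0.252850
C(5,4)·0.76^4·0.24^1 = 0.400346
C(5,5)·0.76^5·0.24^0 = 0.253553
Sum = 0.9067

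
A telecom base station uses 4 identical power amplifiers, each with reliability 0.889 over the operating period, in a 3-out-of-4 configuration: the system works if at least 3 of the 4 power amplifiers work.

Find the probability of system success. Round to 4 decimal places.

0.9366

R = Σ_{i=3}^{4} C(4,i) p^i (1−p)^{4−i} with p = 0.889
C(4,3)·0.889^3·0.111^1 = 0.311952
C(4,4)·0.889^4·0.111^0 = 0.624607
Sum = 0.9366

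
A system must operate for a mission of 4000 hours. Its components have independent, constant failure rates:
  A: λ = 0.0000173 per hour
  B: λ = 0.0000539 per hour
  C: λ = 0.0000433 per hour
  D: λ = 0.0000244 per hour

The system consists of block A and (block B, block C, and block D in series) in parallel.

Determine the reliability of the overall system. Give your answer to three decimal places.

0.974

R(A) = exp(−0.0000173 × 4000) = 0.93314
R(B) = exp(−0.0000539 × 4000) = 0.80606
R(C) = exp(−0.0000433 × 4000) = 0.84097
R(D) = exp(−0.0000244 × 4000) = 0.90701
Series (B, C, and D): 0.80606 × 0.84097 × 0.90701 = 0.61484
Parallel (A and [0.61484]): 1 − (1 − 0.93314)(1 − 0.61484) = 0.974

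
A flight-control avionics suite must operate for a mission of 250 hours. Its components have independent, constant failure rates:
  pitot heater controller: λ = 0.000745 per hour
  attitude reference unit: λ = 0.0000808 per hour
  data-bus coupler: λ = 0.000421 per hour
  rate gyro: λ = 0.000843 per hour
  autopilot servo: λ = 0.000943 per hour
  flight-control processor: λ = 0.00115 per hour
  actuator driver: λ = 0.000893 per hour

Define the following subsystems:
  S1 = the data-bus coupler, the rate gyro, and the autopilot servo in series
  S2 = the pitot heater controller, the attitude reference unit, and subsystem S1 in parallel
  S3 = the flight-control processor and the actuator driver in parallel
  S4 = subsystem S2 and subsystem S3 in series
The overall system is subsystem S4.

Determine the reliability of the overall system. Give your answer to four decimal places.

0.9486

R(pitot heater controller) = exp(−0.000745 × 250) = 0.830066
R(attitude reference unit) = exp(−0.0000808 × 250) = 0.980003
R(data-bus coupler) = exp(−0.000421 × 250) = 0.900099
R(rate gyro) = exp(−0.000843 × 250) = 0.809977
R(autopilot servo) = exp(−0.000943 × 250) = 0.789978
R(flight-control processor) = exp(−0.00115 × 250) = 0.750137
R(actuator driver) = exp(−0.000893 × 250) = 0.799915
Series (data-bus coupler, rate gyro, and autopilot servo): 0.900099 × 0.809977 × 0.789978 = 0.575941
Parallel (pitot heater controller, attitude reference unit, and [0.575941]): 1 − (1 − 0.830066)(1 − 0.980003)(1 − 0.575941) = 0.998559
Parallel (flight-control processor and actuator driver): 1 − (1 − 0.750137)(1 − 0.799915) = 0.950006
Series ([0.998559] and [0.950006]): 0.998559 × 0.950006 = 0.9486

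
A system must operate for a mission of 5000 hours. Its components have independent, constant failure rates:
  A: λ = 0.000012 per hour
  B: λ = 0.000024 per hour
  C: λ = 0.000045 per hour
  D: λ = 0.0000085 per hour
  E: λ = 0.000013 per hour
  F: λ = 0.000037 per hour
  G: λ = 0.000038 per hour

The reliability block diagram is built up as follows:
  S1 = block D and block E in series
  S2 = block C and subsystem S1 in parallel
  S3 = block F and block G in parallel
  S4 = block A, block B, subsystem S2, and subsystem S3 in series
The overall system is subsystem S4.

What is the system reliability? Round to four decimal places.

R(A) = exp(−0.000012 × 5000) = 0.941765
R(B) = exp(−0.000024 × 5000) = 0.886920
R(C) = exp(−0.000045 × 5000) = 0.798516
R(D) = exp(−0.0000085 × 5000) = 0.958390
R(E) = exp(−0.000013 × 5000) = 0.937067
R(F) = exp(−0.000037 × 5000) = 0.831104
R(G) = exp(−0.000038 × 5000) = 0.826959
Series (D and E): 0.958390 × 0.937067 = 0.898076
Parallel (C and [0.898076]): 1 − (1 − 0.798516)(1 − 0.898076) = 0.979464
Parallel (F and G): 1 − (1 − 0.831104)(1 − 0.826959) = 0.970774
Series (A, B, [0.979464], and [0.970774]): 0.941765 × 0.886920 × 0.979464 × 0.970774 = 0.7942

0.7942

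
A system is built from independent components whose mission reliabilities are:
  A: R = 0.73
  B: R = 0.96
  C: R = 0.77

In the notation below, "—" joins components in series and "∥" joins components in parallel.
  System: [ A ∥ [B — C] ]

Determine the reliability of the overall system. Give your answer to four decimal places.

0.9296

Series (B and C): 0.960000 × 0.770000 = 0.739200
Parallel (A and [0.739200]): 1 − (1 − 0.730000)(1 − 0.739200) = 0.9296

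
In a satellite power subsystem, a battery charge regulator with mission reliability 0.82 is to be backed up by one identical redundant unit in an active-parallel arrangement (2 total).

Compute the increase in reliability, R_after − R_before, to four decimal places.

R_before = 0.82
R_after = 1 − (1 − 0.82)^2 = 0.9676
ΔR = 0.9676 − 0.82 = 0.1476

0.1476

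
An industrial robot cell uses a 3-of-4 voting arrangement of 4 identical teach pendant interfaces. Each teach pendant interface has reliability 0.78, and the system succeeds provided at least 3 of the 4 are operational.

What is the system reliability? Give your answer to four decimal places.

R = Σ_{i=3}^{4} C(4,i) p^i (1−p)^{4−i} with p = 0.78
C(4,3)·0.78^3·0.22^1 = 0.417606
C(4,4)·0.78^4·0.22^0 = 0.370151
Sum = 0.7878

0.7878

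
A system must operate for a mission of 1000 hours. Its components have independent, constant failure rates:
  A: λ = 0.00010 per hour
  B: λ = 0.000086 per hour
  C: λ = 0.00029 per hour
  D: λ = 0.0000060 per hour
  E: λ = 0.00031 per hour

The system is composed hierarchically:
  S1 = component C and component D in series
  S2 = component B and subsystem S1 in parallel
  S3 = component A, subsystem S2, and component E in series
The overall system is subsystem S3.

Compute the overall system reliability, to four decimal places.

R(A) = exp(−0.00010 × 1000) = 0.904837
R(B) = exp(−0.000086 × 1000) = 0.917594
R(C) = exp(−0.00029 × 1000) = 0.748264
R(D) = exp(−0.0000060 × 1000) = 0.994018
R(E) = exp(−0.00031 × 1000) = 0.733447
Series (C and D): 0.748264 × 0.994018 = 0.743788
Parallel (B and [0.743788]): 1 − (1 − 0.917594)(1 − 0.743788) = 0.978887
Series (A, [0.978887], and E): 0.904837 × 0.978887 × 0.733447 = 0.6496

0.6496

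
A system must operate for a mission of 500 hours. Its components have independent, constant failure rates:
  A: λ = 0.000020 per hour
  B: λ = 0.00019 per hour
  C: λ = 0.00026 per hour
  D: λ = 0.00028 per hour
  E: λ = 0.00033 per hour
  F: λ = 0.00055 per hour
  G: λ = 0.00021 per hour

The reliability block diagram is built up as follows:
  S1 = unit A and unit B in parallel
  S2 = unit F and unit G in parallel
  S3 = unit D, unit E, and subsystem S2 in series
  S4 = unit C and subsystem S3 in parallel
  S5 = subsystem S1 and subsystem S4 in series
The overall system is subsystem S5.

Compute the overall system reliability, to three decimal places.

0.965

R(A) = exp(−0.000020 × 500) = 0.99005
R(B) = exp(−0.00019 × 500) = 0.90937
R(C) = exp(−0.00026 × 500) = 0.87810
R(D) = exp(−0.00028 × 500) = 0.86936
R(E) = exp(−0.00033 × 500) = 0.84789
R(F) = exp(−0.00055 × 500) = 0.75957
R(G) = exp(−0.00021 × 500) = 0.90032
Parallel (A and B): 1 − (1 − 0.99005)(1 − 0.90937) = 0.99910
Parallel (F and G): 1 − (1 − 0.75957)(1 − 0.90032) = 0.97603
Series (D, E, and [0.97603]): 0.86936 × 0.84789 × 0.97603 = 0.71945
Parallel (C and [0.71945]): 1 − (1 − 0.87810)(1 − 0.71945) = 0.96580
Series ([0.99910] and [0.96580]): 0.99910 × 0.96580 = 0.965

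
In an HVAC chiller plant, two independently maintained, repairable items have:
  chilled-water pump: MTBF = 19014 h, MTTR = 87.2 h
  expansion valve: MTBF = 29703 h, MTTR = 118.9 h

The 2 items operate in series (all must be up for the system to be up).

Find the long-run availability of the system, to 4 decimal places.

0.9915

A(chilled-water pump) = MTBF/(MTBF+MTTR) = 19014/(19014+87.2) = 0.995435
A(expansion valve) = MTBF/(MTBF+MTTR) = 29703/(29703+118.9) = 0.996013
Series availability: 0.995435 × 0.996013 = 0.9915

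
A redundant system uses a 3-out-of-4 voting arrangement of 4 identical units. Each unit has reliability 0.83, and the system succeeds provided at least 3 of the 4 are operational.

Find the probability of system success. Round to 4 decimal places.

0.8634

R = Σ_{i=3}^{4} C(4,i) p^i (1−p)^{4−i} with p = 0.83
C(4,3)·0.83^3·0.17^1 = 0.388815
C(4,4)·0.83^4·0.17^0 = 0.474583
Sum = 0.8634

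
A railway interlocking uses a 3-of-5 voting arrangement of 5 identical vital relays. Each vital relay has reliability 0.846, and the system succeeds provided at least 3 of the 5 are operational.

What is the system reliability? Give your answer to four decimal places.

0.9714

R = Σ_{i=3}^{5} C(5,i) p^i (1−p)^{5−i} with p = 0.846
C(5,3)·0.846^3·0.154^2 = 0.143599
C(5,4)·0.846^4·0.154^1 = 0.394432
C(5,5)·0.846^5·0.154^0 = 0.433363
Sum = 0.9714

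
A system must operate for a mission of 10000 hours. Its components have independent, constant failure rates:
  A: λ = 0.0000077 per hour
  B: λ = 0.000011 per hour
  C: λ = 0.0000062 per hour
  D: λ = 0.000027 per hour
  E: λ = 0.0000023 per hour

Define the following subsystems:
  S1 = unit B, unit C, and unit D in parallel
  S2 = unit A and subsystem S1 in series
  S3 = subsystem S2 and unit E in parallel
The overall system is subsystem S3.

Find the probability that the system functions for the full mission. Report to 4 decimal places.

0.9983

R(A) = exp(−0.0000077 × 10000) = 0.925890
R(B) = exp(−0.000011 × 10000) = 0.895834
R(C) = exp(−0.0000062 × 10000) = 0.939883
R(D) = exp(−0.000027 × 10000) = 0.763379
R(E) = exp(−0.0000023 × 10000) = 0.977262
Parallel (B, C, and D): 1 − (1 − 0.895834)(1 − 0.939883)(1 − 0.763379) = 0.998518
Series (A and [0.998518]): 0.925890 × 0.998518 = 0.924518
Parallel ([0.924518] and E): 1 − (1 − 0.924518)(1 − 0.977262) = 0.9983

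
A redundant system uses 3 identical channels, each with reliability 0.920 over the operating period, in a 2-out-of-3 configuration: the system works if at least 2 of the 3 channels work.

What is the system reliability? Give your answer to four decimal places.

R = Σ_{i=2}^{3} C(3,i) p^i (1−p)^{3−i} with p = 0.920
C(3,2)·0.920^2·0.080^1 = 0.203136
C(3,3)·0.920^3·0.080^0 = 0.778688
Sum = 0.9818

0.9818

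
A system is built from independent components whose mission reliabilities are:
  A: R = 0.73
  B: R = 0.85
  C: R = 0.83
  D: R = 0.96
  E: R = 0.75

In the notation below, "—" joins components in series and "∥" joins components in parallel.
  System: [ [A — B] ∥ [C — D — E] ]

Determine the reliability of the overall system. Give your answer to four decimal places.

Series (A and B): 0.730000 × 0.850000 = 0.620500
Series (C, D, and E): 0.830000 × 0.960000 × 0.750000 = 0.597600
Parallel ([0.620500] and [0.597600]): 1 − (1 − 0.620500)(1 − 0.597600) = 0.8473

0.8473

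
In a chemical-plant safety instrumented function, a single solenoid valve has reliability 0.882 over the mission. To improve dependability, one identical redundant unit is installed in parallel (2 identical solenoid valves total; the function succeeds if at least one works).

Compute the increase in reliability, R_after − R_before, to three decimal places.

R_before = 0.882
R_after = 1 − (1 − 0.882)^2 = 0.986
ΔR = 0.986 − 0.882 = 0.104

0.104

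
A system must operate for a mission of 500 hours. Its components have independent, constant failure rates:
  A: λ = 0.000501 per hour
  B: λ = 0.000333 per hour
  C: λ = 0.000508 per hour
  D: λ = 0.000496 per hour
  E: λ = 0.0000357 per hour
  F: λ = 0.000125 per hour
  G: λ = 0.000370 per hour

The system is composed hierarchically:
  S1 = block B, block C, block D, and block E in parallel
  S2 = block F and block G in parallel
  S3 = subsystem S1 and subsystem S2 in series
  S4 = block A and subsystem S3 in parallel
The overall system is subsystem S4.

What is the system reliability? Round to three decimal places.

0.998

R(A) = exp(−0.000501 × 500) = 0.77841
R(B) = exp(−0.000333 × 500) = 0.84662
R(C) = exp(−0.000508 × 500) = 0.77569
R(D) = exp(−0.000496 × 500) = 0.78036
R(E) = exp(−0.0000357 × 500) = 0.98231
R(F) = exp(−0.000125 × 500) = 0.93941
R(G) = exp(−0.000370 × 500) = 0.83110
Parallel (B, C, D, and E): 1 − (1 − 0.84662)(1 − 0.77569)(1 − 0.78036)(1 − 0.98231) = 0.99987
Parallel (F and G): 1 − (1 − 0.93941)(1 − 0.83110) = 0.98977
Series ([0.99987] and [0.98977]): 0.99987 × 0.98977 = 0.98964
Parallel (A and [0.98964]): 1 − (1 − 0.77841)(1 − 0.98964) = 0.998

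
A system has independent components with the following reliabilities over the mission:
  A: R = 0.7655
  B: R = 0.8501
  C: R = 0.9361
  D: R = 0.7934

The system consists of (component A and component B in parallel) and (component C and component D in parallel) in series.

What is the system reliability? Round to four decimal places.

Parallel (A and B): 1 − (1 − 0.765500)(1 − 0.850100) = 0.964848
Parallel (C and D): 1 − (1 − 0.936100)(1 − 0.793400) = 0.986798
Series ([0.964848] and [0.986798]): 0.964848 × 0.986798 = 0.9521

0.9521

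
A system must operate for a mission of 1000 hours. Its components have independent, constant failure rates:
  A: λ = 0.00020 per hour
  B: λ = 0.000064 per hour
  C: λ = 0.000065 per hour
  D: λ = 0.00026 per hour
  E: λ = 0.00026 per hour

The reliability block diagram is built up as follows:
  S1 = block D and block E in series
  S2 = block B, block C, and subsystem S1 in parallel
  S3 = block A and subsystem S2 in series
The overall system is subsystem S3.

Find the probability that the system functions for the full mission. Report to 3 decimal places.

0.817

R(A) = exp(−0.00020 × 1000) = 0.81873
R(B) = exp(−0.000064 × 1000) = 0.93800
R(C) = exp(−0.000065 × 1000) = 0.93707
R(D) = exp(−0.00026 × 1000) = 0.77105
R(E) = exp(−0.00026 × 1000) = 0.77105
Series (D and E): 0.77105 × 0.77105 = 0.59452
Parallel (B, C, and [0.59452]): 1 − (1 − 0.93800)(1 − 0.93707)(1 − 0.59452) = 0.99842
Series (A and [0.99842]): 0.81873 × 0.99842 = 0.817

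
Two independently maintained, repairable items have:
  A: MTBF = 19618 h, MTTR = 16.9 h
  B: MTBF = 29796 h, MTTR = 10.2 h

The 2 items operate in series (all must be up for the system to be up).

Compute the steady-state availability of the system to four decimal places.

A(A) = MTBF/(MTBF+MTTR) = 19618/(19618+16.9) = 0.999139
A(B) = MTBF/(MTBF+MTTR) = 29796/(29796+10.2) = 0.999658
Series availability: 0.999139 × 0.999658 = 0.9988

0.9988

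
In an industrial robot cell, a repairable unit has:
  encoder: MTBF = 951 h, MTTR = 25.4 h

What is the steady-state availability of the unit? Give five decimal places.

0.97399

A(encoder) = MTBF/(MTBF+MTTR) = 951/(951+25.4) = 0.97399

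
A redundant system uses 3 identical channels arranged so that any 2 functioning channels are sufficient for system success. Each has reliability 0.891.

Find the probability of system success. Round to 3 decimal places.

0.967

R = Σ_{i=2}^{3} C(3,i) p^i (1−p)^{3−i} with p = 0.891
C(3,2)·0.891^2·0.109^1 = 0.25960
C(3,3)·0.891^3·0.109^0 = 0.70735
Sum = 0.967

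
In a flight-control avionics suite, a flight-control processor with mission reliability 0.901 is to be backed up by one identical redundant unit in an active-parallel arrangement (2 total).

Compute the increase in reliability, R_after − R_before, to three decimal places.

R_before = 0.901
R_after = 1 − (1 − 0.901)^2 = 0.990
ΔR = 0.990 − 0.901 = 0.089

0.089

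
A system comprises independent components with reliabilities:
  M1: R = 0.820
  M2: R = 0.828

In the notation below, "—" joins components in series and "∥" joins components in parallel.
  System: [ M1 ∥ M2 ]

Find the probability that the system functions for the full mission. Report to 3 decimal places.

Parallel (M1 and M2): 1 − (1 − 0.82000)(1 − 0.82800) = 0.969

0.969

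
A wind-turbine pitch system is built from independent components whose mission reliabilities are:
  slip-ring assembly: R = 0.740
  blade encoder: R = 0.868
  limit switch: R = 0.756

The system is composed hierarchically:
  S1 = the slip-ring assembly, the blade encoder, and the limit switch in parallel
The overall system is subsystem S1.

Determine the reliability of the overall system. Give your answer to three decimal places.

Parallel (slip-ring assembly, blade encoder, and limit switch): 1 − (1 − 0.74000)(1 − 0.86800)(1 − 0.75600) = 0.992

0.992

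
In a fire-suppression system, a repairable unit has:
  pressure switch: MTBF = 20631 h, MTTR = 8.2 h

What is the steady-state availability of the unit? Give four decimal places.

A(pressure switch) = MTBF/(MTBF+MTTR) = 20631/(20631+8.2) = 0.9996

0.9996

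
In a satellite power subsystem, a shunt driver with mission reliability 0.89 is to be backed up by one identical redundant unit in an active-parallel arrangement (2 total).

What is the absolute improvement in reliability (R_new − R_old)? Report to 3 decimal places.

0.098

R_before = 0.89
R_after = 1 − (1 − 0.89)^2 = 0.988
ΔR = 0.988 − 0.89 = 0.098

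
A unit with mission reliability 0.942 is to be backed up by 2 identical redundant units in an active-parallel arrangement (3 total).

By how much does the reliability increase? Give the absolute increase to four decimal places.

0.0578

R_before = 0.942
R_after = 1 − (1 − 0.942)^3 = 0.9998
ΔR = 0.9998 − 0.942 = 0.0578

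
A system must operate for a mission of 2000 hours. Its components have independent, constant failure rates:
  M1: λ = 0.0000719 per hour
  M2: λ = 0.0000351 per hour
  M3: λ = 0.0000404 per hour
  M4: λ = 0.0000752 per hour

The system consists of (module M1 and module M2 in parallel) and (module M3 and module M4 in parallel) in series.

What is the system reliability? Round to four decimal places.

R(M1) = exp(−0.0000719 × 2000) = 0.866061
R(M2) = exp(−0.0000351 × 2000) = 0.932207
R(M3) = exp(−0.0000404 × 2000) = 0.922378
R(M4) = exp(−0.0000752 × 2000) = 0.860364
Parallel (M1 and M2): 1 − (1 − 0.866061)(1 − 0.932207) = 0.990920
Parallel (M3 and M4): 1 − (1 − 0.922378)(1 − 0.860364) = 0.989161
Series ([0.990920] and [0.989161]): 0.990920 × 0.989161 = 0.9802

0.9802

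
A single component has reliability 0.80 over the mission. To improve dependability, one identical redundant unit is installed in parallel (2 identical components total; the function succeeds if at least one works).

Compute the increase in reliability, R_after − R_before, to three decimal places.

0.160

R_before = 0.80
R_after = 1 − (1 − 0.80)^2 = 0.960
ΔR = 0.960 − 0.80 = 0.160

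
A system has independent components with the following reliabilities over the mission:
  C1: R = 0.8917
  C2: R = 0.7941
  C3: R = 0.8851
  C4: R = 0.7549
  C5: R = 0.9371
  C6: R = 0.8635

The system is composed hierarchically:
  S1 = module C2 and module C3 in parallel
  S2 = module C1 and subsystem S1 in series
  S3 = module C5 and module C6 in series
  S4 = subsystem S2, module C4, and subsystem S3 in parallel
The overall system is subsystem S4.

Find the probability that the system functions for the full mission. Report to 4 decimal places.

0.9939

Parallel (C2 and C3): 1 − (1 − 0.794100)(1 − 0.885100) = 0.976342
Series (C1 and [0.976342]): 0.891700 × 0.976342 = 0.870604
Series (C5 and C6): 0.937100 × 0.863500 = 0.809186
Parallel ([0.870604], C4, and [0.809186]): 1 − (1 − 0.870604)(1 − 0.754900)(1 − 0.809186) = 0.9939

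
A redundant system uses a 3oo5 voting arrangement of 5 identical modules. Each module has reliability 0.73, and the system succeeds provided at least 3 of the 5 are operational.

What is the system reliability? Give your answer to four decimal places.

0.8743

R = Σ_{i=3}^{5} C(5,i) p^i (1−p)^{5−i} with p = 0.73
C(5,3)·0.73^3·0.27^2 = 0.283593
C(5,4)·0.73^4·0.27^1 = 0.383376
C(5,5)·0.73^5·0.27^0 = 0.207307
Sum = 0.8743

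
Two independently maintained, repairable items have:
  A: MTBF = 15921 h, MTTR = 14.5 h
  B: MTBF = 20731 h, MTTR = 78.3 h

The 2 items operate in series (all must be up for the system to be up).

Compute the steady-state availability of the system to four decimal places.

A(A) = MTBF/(MTBF+MTTR) = 15921/(15921+14.5) = 0.999090
A(B) = MTBF/(MTBF+MTTR) = 20731/(20731+78.3) = 0.996237
Series availability: 0.999090 × 0.996237 = 0.9953

0.9953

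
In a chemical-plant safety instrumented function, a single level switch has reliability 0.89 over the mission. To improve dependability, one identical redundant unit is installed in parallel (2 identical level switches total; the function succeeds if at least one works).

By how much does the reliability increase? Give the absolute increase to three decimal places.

0.098

R_before = 0.89
R_after = 1 − (1 − 0.89)^2 = 0.988
ΔR = 0.988 − 0.89 = 0.098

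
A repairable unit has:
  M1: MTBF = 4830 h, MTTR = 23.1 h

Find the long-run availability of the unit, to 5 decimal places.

0.99524

A(M1) = MTBF/(MTBF+MTTR) = 4830/(4830+23.1) = 0.99524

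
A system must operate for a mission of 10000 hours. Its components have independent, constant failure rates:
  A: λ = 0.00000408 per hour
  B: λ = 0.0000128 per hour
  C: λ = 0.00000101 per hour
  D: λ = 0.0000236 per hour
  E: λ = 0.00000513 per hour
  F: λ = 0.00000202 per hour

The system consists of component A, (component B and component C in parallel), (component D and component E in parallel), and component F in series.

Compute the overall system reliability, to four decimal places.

0.9298

R(A) = exp(−0.00000408 × 10000) = 0.960021
R(B) = exp(−0.0000128 × 10000) = 0.879853
R(C) = exp(−0.00000101 × 10000) = 0.989951
R(D) = exp(−0.0000236 × 10000) = 0.789781
R(E) = exp(−0.00000513 × 10000) = 0.949994
R(F) = exp(−0.00000202 × 10000) = 0.980003
Parallel (B and C): 1 − (1 − 0.879853)(1 − 0.989951) = 0.998793
Parallel (D and E): 1 − (1 − 0.789781)(1 − 0.949994) = 0.989488
Series (A, [0.998793], [0.989488], and F): 0.960021 × 0.998793 × 0.989488 × 0.980003 = 0.9298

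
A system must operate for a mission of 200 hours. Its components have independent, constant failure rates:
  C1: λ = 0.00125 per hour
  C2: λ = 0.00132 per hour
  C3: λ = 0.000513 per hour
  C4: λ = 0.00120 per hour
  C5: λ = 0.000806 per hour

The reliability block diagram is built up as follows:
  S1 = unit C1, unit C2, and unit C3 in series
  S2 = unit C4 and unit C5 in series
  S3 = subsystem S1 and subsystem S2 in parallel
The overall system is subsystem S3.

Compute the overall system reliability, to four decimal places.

0.8479

R(C1) = exp(−0.00125 × 200) = 0.778801
R(C2) = exp(−0.00132 × 200) = 0.767974
R(C3) = exp(−0.000513 × 200) = 0.902488
R(C4) = exp(−0.00120 × 200) = 0.786628
R(C5) = exp(−0.000806 × 200) = 0.851122
Series (C1, C2, and C3): 0.778801 × 0.767974 × 0.902488 = 0.539777
Series (C4 and C5): 0.786628 × 0.851122 = 0.669516
Parallel ([0.539777] and [0.669516]): 1 − (1 − 0.539777)(1 − 0.669516) = 0.8479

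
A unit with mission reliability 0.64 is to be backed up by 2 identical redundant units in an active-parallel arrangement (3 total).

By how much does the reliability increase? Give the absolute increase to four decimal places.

R_before = 0.64
R_after = 1 − (1 − 0.64)^3 = 0.9533
ΔR = 0.9533 − 0.64 = 0.3133

0.3133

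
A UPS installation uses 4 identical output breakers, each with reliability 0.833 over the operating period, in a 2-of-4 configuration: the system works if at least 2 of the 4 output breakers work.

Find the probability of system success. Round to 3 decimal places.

0.984

R = Σ_{i=2}^{4} C(4,i) p^i (1−p)^{4−i} with p = 0.833
C(4,2)·0.833^2·0.167^2 = 0.11611
C(4,3)·0.833^3·0.167^1 = 0.38611
C(4,4)·0.833^4·0.167^0 = 0.48148
Sum = 0.984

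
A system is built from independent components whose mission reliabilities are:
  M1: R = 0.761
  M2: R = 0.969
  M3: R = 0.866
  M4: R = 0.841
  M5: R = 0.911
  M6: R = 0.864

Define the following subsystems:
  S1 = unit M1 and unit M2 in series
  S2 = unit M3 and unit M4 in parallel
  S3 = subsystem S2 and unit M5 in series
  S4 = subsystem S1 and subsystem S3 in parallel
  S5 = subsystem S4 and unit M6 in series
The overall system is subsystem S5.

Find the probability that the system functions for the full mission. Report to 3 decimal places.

Series (M1 and M2): 0.76100 × 0.96900 = 0.73741
Parallel (M3 and M4): 1 − (1 − 0.86600)(1 − 0.84100) = 0.97869
Series ([0.97869] and M5): 0.97869 × 0.91100 = 0.89159
Parallel ([0.73741] and [0.89159]): 1 − (1 − 0.73741)(1 − 0.89159) = 0.97153
Series ([0.97153] and M6): 0.97153 × 0.86400 = 0.839

0.839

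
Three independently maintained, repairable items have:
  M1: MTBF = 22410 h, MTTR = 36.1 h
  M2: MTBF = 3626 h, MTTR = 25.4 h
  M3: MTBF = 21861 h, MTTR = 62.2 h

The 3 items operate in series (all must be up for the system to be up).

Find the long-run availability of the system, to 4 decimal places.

A(M1) = MTBF/(MTBF+MTTR) = 22410/(22410+36.1) = 0.998392
A(M2) = MTBF/(MTBF+MTTR) = 3626/(3626+25.4) = 0.993044
A(M3) = MTBF/(MTBF+MTTR) = 21861/(21861+62.2) = 0.997163
Series availability: 0.998392 × 0.993044 × 0.997163 = 0.9886

0.9886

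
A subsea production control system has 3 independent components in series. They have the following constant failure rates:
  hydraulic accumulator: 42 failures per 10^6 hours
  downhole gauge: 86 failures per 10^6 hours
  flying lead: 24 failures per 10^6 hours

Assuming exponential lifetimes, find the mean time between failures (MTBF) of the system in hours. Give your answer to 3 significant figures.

6580

Series of exponential components: λ_sys = Σ λ_i
λ_sys = 0.000042 + 0.000086 + 0.000024 = 1.5200e-04 /h
MTBF = 1 / λ_sys = 6580 h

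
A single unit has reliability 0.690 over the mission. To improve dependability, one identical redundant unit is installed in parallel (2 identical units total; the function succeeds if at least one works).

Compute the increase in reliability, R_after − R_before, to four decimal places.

0.2139

R_before = 0.690
R_after = 1 − (1 − 0.690)^2 = 0.9039
ΔR = 0.9039 − 0.690 = 0.2139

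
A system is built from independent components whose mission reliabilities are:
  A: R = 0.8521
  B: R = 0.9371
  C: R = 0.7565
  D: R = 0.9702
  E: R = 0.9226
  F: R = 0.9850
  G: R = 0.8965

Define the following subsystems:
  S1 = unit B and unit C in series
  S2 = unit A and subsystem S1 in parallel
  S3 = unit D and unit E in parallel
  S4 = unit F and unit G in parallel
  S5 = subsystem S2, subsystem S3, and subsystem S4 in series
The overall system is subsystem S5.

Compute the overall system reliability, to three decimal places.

Series (B and C): 0.93710 × 0.75650 = 0.70892
Parallel (A and [0.70892]): 1 − (1 − 0.85210)(1 − 0.70892) = 0.95695
Parallel (D and E): 1 − (1 − 0.97020)(1 − 0.92260) = 0.99769
Parallel (F and G): 1 − (1 − 0.98500)(1 − 0.89650) = 0.99845
Series ([0.95695], [0.99769], and [0.99845]): 0.95695 × 0.99769 × 0.99845 = 0.953

0.953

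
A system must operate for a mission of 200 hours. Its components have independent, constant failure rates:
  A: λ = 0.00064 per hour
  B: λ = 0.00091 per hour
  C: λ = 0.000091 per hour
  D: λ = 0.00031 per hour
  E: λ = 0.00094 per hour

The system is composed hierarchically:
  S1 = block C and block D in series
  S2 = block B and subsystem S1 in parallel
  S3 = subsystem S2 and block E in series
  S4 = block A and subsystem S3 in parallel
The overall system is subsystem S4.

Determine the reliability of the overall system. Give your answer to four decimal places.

0.9781

R(A) = exp(−0.00064 × 200) = 0.879853
R(B) = exp(−0.00091 × 200) = 0.833601
R(C) = exp(−0.000091 × 200) = 0.981965
R(D) = exp(−0.00031 × 200) = 0.939883
R(E) = exp(−0.00094 × 200) = 0.828615
Series (C and D): 0.981965 × 0.939883 = 0.922932
Parallel (B and [0.922932]): 1 − (1 − 0.833601)(1 − 0.922932) = 0.987176
Series ([0.987176] and E): 0.987176 × 0.828615 = 0.817989
Parallel (A and [0.817989]): 1 − (1 − 0.879853)(1 − 0.817989) = 0.9781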